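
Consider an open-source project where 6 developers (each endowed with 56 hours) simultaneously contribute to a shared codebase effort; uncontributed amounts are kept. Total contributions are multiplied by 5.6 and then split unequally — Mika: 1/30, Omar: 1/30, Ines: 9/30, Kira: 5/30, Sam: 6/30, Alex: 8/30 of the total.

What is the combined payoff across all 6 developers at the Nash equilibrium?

1108.80 hours

A player with share s gets back 5.6·s per unit contributed, so full contribution is dominant for anyone with s > 1/5.6 = 0.1786 and zero contribution is dominant for anyone below.
Ines, Sam and Alex are above the threshold, contributing 56 each; the remaining 3 contribute 0. Total contributed: 168.
The shared codebase effort pays out 5.6 × 168 = 940.80 in total (split across the unequal shares, but the aggregate is all that matters for the group sum).
The 3 free-riders keep 56 each, adding 168. Group total = 168 + 940.80 = 1108.80.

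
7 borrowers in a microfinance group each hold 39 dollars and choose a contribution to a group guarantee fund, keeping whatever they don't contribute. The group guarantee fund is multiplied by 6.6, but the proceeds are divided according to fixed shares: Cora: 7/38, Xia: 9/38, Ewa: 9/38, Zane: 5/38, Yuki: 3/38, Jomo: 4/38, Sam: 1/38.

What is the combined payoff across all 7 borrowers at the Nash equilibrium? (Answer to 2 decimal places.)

928.20 dollars

Each unit j contributes comes back to j as 6.6 × (j's share), so j prefers to contribute only if that share exceeds 1/6.6 = 0.1515; otherwise keeping the unit dominates.
The shares above 0.1515 belong to Cora, Xia and Ewa, contributing 39 each; the remaining 4 contribute 0. Total contributed: 117.
The group guarantee fund pays out 6.6 × 117 = 772.20 in total (split across the unequal shares, but the aggregate is all that matters for the group sum).
The 4 free-riders keep 39 each, adding 156. Group total = 156 + 772.20 = 928.20.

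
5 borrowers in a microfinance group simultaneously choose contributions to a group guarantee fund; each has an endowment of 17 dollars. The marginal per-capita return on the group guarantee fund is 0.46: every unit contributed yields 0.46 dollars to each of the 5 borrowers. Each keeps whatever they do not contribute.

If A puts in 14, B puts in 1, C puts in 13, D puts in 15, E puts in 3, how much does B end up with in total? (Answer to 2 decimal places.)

Total contributed: 14 + 1 + 13 + 15 + 3 = 46.
Each receives 0.46 × 46 = 21.16 from the group guarantee fund.
B keeps 17 − 1 = 16, so B's payoff is 16 + 21.16 = 37.16.

37.16 dollars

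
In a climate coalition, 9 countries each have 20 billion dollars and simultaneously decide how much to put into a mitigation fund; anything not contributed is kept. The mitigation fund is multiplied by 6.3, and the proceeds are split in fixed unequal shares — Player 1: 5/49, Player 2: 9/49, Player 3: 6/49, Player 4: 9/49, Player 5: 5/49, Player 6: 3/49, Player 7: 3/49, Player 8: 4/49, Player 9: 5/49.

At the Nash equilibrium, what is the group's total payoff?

392.00 billion dollars

For player j, contributing a unit is worthwhile iff 6.3 × (j's share) ≥ 1, i.e. iff j's share is at least 0.1587.
Player 2 and Player 4 are above the threshold, contributing 20 each; the remaining 7 contribute 0. Total contributed: 40.
The mitigation fund pays out 6.3 × 40 = 252.00 in total (split across the unequal shares, but the aggregate is all that matters for the group sum).
The 7 free-riders keep 20 each, adding 140. Group total = 140 + 252.00 = 392.00.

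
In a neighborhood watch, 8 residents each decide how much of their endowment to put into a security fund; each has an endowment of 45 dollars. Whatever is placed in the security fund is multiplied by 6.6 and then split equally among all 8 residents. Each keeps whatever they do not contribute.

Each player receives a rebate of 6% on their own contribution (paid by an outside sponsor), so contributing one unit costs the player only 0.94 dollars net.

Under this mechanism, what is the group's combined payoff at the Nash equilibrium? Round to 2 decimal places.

360.00 dollars

Even with the mechanism, each unit contributed returns only (6.6/8) / 0.94 = 0.8777 per unit of net cost, so contributing nothing is still dominant.
Everyone keeps their endowment and the group total is 8 × 45 = 360.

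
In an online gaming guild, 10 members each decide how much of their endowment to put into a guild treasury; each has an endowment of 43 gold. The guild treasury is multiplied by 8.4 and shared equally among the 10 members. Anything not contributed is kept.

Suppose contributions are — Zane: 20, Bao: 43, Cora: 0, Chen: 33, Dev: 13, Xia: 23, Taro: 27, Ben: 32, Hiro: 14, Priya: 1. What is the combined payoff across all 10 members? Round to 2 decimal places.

1954.40 gold

Total contributed: 20 + 43 + 0 + 33 + 13 + 23 + 27 + 32 + 14 + 1 = 206; total kept: 10 × 43 − 206 = 224.
The guild treasury pays out 8.4 × 206 = 1730.40 in aggregate.
Group total = 224 + 1730.40 = 1954.40.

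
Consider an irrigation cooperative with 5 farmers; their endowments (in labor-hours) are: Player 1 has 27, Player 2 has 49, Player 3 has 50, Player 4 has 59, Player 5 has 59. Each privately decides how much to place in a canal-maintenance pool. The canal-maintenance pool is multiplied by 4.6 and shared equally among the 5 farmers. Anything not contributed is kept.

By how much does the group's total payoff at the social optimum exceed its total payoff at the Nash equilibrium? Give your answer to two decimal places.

878.40 labor-hours

The private return per contributed unit is 4.6/5 = 0.9200 < 1 for every player regardless of endowment, so the Nash equilibrium is zero contribution and the group total is Σ E_j = 27 + 49 + 50 + 59 + 59 = 244.
Each contributed unit returns 4.600 to the group, so the social optimum is full contribution by everyone: group total = 4.600 × 244 = 1122.40.
Efficiency loss = (4.600 − 1) × 244 = 878.40.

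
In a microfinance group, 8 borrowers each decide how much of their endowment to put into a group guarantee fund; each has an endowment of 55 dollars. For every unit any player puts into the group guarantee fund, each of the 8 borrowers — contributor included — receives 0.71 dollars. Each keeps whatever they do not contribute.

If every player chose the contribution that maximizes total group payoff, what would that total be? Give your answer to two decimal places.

Each contributed unit returns 5.680 to the group as a whole (0.71 to each of 8 players), which exceeds 1, so the social optimum is full contribution: group total = 5.680 × 440 = 2499.20.

2499.20 dollars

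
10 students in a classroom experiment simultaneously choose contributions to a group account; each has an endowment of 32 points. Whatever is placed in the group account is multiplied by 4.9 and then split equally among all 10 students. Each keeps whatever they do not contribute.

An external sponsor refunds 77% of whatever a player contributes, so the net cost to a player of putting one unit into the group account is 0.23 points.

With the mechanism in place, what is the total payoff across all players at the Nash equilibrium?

Under the mechanism each unit contributed yields (4.9/10) / 0.23 = 2.1304 back to its contributor per unit of net cost, which exceeds 1, making full contribution the dominant choice for everyone.
At the Nash equilibrium everyone contributes 32. Group total payoff = 10 × (32 × 0.77 + 4.9 × 32) = 1814.40.

1814.40 points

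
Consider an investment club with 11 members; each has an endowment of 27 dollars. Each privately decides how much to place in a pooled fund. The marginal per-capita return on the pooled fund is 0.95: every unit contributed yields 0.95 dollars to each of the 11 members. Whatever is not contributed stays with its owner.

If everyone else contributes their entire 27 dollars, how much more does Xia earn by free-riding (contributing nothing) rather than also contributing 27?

1.35 dollars

Switching from a contribution of 27 to 0 lets Xia keep an extra 27 dollars, but lowers the pooled fund by 27, which costs Xia their own share of that drop: 0.95 × 27 = 25.65.
Net gain = 27 − 25.65 = 1.35. The private return per contributed unit (0.95) is below 1, so free-riding is indeed the best response regardless of what the others do.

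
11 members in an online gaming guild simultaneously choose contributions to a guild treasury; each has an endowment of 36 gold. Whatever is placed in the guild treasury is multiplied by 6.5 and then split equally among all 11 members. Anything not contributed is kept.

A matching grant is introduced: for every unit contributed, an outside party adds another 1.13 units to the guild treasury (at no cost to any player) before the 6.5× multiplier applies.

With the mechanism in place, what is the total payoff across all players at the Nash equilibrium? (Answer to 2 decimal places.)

5482.62 gold

Under the mechanism each unit contributed yields 6.5 × 2.13 / 11 = 1.2586 back to its contributor per unit of net cost, which exceeds 1, making full contribution the dominant choice for everyone.
So the Nash equilibrium is full contribution by all 11; the group earns 6.5 × 2.13 × 396 = 5482.62.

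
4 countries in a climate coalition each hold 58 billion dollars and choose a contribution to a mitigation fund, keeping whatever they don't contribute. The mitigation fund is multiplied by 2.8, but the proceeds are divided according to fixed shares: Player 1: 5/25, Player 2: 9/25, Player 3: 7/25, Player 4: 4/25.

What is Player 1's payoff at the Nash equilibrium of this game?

90.48 billion dollars

For player j, contributing a unit is worthwhile iff 2.8 × (j's share) ≥ 1, i.e. iff j's share is at least 0.3571.
The only share above 0.3571 is Player 2's 9/25, contributing 58; the remaining 3 contribute 0. Total contributed: 58.
Player 1 keeps 58 and receives 2.8 × 58 × 5/25 = 32.48 from the mitigation fund, for a payoff of 90.48.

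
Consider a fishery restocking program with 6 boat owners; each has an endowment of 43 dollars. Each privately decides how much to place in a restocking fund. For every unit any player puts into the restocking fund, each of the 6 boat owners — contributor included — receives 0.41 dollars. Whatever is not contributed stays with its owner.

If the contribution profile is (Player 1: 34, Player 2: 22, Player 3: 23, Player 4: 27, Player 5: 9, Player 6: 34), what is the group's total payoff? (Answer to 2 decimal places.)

Total contributed: 34 + 22 + 23 + 27 + 9 + 34 = 149; total kept: 6 × 43 − 149 = 109.
The restocking fund pays out 0.41 × 6 × 149 = 366.54 in aggregate.
Group total = 109 + 366.54 = 475.54.

475.54 dollars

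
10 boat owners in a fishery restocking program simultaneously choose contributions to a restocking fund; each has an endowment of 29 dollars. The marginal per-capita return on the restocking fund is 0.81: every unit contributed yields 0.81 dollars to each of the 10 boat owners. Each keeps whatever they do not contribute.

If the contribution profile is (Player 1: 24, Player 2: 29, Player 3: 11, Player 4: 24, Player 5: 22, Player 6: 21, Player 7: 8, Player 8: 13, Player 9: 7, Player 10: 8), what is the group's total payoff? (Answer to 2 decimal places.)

1475.70 dollars

Total contributed: 24 + 29 + 11 + 24 + 22 + 21 + 8 + 13 + 7 + 8 = 167; total kept: 10 × 29 − 167 = 123.
The restocking fund pays out 0.81 × 10 × 167 = 1352.70 in aggregate.
Group total = 123 + 1352.70 = 1475.70.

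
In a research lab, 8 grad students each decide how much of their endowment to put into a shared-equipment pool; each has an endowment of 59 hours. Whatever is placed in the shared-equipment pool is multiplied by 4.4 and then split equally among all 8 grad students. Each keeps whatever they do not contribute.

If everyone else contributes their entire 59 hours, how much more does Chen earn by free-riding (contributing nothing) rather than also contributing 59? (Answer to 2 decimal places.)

Switching from a contribution of 59 to 0 lets Chen keep an extra 59 hours, but lowers the shared-equipment pool by 59, which costs Chen their own share of that drop: 4.4/8 × 59 = 32.45.
Net gain = 59 − 32.45 = 26.55. The private return per contributed unit (0.5500) is below 1, so free-riding is indeed the best response regardless of what the others do.

26.55 hours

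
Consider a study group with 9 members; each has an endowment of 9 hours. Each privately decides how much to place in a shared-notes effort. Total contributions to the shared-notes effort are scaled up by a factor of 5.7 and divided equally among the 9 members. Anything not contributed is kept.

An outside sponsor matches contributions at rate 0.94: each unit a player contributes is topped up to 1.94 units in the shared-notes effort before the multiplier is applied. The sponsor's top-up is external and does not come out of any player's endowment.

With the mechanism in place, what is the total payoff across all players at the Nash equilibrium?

With the mechanism, a contributed unit returns 5.7 × 1.94 / 9 = 1.2287 per unit of net cost to the contributor — now above 1 — so contributing fully is weakly dominant for every player.
At the Nash equilibrium everyone contributes 9. Group total payoff = 5.7 × 1.94 × 81 = 895.70.

895.70 hours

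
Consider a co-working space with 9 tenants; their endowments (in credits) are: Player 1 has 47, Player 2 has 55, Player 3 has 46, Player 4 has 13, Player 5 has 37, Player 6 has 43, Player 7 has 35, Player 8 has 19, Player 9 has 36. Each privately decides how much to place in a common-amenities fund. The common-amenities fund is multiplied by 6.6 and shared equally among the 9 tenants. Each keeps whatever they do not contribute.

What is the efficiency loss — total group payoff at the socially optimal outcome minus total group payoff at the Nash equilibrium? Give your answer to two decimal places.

The private return per contributed unit is 6.6/9 = 0.7333 < 1 for every player regardless of endowment, so the Nash equilibrium is zero contribution and the group total is Σ E_j = 47 + 55 + 46 + 13 + 37 + 43 + 35 + 19 + 36 = 331.
Each contributed unit returns 6.600 to the group, so the social optimum is full contribution by everyone: group total = 6.600 × 331 = 2184.60.
Efficiency loss = (6.600 − 1) × 331 = 1853.60.

1853.60 credits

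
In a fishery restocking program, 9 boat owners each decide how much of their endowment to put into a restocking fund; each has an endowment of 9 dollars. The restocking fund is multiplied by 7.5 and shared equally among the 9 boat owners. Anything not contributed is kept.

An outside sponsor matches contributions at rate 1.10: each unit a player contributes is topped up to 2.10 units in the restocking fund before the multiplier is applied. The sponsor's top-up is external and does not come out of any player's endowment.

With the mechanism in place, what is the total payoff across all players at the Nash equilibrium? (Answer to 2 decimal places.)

Under the mechanism each unit contributed yields 7.5 × 2.10 / 9 = 1.7500 back to its contributor per unit of net cost, which exceeds 1, making full contribution the dominant choice for everyone.
So the Nash equilibrium is full contribution by all 9; the group earns 7.5 × 2.10 × 81 = 1275.75.

1275.75 dollars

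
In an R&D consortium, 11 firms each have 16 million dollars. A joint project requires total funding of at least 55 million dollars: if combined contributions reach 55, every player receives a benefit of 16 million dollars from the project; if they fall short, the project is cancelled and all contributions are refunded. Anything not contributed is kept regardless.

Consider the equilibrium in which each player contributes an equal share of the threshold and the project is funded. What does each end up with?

Equal share of the threshold: 55/11 = 5.
At this profile no one gains by cutting their contribution: any cut drops the total below 55, the project is cancelled, contributions are refunded, and the deviator ends with 16, which is less than 16 − 5 + 16 = 27. Contributing more than 5 just wastes the excess. So contributing exactly 5 is a best response.
Each player's payoff: 16 − 5 + 16 = 27.

27 million dollars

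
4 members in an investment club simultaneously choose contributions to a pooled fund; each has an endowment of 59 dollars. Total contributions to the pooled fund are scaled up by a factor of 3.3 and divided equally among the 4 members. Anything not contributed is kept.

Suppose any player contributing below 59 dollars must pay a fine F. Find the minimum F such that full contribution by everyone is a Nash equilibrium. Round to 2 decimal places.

Given the others contribute fully, the best deviation is to contribute 0 (any partial contribution still incurs the fine and gives up units whose private return 0.8250 is below 1).
Deviating from 59 to 0 saves 59 dollars but forfeits the deviator's share of the drop in the pooled fund: 3.3/4 × 59 = 48.67.
So the deviation gain is 59 − 48.67 = 10.33, and the fine must be at least 10.33 dollars to wipe it out.

10.33 dollars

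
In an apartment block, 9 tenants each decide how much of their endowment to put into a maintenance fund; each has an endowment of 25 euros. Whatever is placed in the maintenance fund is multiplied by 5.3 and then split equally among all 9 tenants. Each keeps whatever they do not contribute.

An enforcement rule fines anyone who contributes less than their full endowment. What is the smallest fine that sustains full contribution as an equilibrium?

10.28 euros

Given the others contribute fully, the best deviation is to contribute 0 (any partial contribution still incurs the fine and gives up units whose private return 0.5889 is below 1).
Deviating from 25 to 0 saves 25 euros but forfeits the deviator's share of the drop in the maintenance fund: 5.3/9 × 25 = 14.72.
So the deviation gain is 25 − 14.72 = 10.28, and the fine must be at least 10.28 euros to wipe it out.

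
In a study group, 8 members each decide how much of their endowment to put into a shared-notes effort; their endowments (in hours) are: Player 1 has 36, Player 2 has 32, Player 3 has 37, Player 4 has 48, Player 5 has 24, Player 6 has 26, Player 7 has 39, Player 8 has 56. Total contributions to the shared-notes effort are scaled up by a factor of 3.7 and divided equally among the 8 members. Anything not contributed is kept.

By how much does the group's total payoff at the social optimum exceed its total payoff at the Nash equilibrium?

804.60 hours

The private return per contributed unit is 3.7/8 = 0.4625 < 1 for every player regardless of endowment, so the Nash equilibrium is zero contribution and the group total is Σ E_j = 36 + 32 + 37 + 48 + 24 + 26 + 39 + 56 = 298.
Each contributed unit returns 3.700 to the group, so the social optimum is full contribution by everyone: group total = 3.700 × 298 = 1102.60.
Efficiency loss = (3.700 − 1) × 298 = 804.60.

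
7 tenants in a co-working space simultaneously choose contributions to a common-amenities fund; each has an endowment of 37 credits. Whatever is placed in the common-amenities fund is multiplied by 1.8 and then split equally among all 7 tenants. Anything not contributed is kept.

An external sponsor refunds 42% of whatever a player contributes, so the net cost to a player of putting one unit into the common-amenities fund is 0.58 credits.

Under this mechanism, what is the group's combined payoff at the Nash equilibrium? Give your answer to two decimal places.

259.00 credits

Even with the mechanism, each unit contributed returns only (1.8/7) / 0.58 = 0.4433 per unit of net cost, so contributing nothing is still dominant.
At the Nash equilibrium no one contributes; group total payoff = 7 × 37 = 259.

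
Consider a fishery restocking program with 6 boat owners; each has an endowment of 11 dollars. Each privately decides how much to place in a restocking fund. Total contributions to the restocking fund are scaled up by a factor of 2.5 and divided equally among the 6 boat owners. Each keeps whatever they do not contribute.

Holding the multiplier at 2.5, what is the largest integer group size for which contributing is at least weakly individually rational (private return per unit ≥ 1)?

2

Private return per unit is 2.5/(group size), which is ≥ 1 whenever the group size is ≤ 2.5.
The largest such integer is 2.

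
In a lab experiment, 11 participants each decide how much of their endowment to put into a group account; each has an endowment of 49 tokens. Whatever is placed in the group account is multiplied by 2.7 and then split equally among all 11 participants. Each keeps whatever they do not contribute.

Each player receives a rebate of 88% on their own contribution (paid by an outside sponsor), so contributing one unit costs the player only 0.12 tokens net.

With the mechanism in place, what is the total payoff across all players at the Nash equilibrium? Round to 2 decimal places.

Under the mechanism each unit contributed yields (2.7/11) / 0.12 = 2.0455 back to its contributor per unit of net cost, which exceeds 1, making full contribution the dominant choice for everyone.
So the Nash equilibrium is full contribution by all 11; the group earns 11 × (49 × 0.88 + 2.7 × 49) = 1929.62.

1929.62 tokens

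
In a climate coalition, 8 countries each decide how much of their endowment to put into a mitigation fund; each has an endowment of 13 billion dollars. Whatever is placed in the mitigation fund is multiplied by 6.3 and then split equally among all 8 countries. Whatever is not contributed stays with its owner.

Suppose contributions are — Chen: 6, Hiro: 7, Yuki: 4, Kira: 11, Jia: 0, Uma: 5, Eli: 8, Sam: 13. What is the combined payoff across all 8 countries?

Total contributed: 6 + 7 + 4 + 11 + 0 + 5 + 8 + 13 = 54; total kept: 8 × 13 − 54 = 50.
The mitigation fund pays out 6.3 × 54 = 340.20 in aggregate.
Group total = 50 + 340.20 = 390.20.

390.20 billion dollars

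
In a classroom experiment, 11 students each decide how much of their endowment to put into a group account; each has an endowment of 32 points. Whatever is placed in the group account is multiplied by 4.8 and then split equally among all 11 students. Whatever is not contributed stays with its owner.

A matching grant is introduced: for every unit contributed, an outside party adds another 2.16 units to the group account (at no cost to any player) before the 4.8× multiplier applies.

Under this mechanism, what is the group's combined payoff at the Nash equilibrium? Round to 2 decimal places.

With the mechanism, a contributed unit returns 4.8 × 3.16 / 11 = 1.3789 per unit of net cost to the contributor — now above 1 — so contributing fully is weakly dominant for every player.
So the Nash equilibrium is full contribution by all 11; the group earns 4.8 × 3.16 × 352 = 5339.14.

5339.14 points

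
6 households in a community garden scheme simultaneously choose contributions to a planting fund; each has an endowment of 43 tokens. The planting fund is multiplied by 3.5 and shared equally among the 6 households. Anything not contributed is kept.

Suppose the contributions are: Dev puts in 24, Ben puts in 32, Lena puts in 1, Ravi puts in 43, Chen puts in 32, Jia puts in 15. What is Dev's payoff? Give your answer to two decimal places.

Total contributed: 24 + 32 + 1 + 43 + 32 + 15 = 147.
Each receives 3.5 × 147 / 6 = 85.75 from the planting fund.
Dev keeps 43 − 24 = 19, so Dev's payoff is 19 + 85.75 = 104.75.

104.75 tokens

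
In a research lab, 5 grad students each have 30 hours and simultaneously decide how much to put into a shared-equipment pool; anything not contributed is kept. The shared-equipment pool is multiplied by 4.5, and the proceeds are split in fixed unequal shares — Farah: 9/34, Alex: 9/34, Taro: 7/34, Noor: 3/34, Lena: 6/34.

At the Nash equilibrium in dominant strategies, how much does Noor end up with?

53.82 hours

A player with share s gets back 4.5·s per unit contributed, so full contribution is dominant for anyone with s > 1/4.5 = 0.2222 and zero contribution is dominant for anyone below.
Farah and Alex clear that bar, contributing 30 each; the remaining 3 contribute 0. Total contributed: 60.
Noor keeps 30 and receives 4.5 × 60 × 3/34 = 23.82 from the shared-equipment pool, for a payoff of 53.82.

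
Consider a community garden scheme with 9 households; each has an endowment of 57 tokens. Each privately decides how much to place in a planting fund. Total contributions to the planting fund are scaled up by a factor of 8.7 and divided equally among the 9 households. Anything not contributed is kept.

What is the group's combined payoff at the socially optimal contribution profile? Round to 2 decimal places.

Each contributed unit returns 8.700 to the group as a whole (0.9667 to each of 9 players), which exceeds 1, so the social optimum is full contribution: group total = 8.700 × 513 = 4463.10.

4463.10 tokens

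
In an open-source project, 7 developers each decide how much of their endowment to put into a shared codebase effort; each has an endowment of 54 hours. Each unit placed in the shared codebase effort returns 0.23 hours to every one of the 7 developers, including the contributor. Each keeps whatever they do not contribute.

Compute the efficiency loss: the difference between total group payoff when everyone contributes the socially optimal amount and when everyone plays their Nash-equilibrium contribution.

The private return per contributed unit is 0.23 < 1, so contributing 0 is dominant for every player. At the Nash equilibrium everyone keeps their 54, and the group total is 7 × 54 = 378.
Each contributed unit returns 1.610 to the group as a whole (0.23 to each of 7 players), which exceeds 1, so the social optimum is full contribution: group total = 1.610 × 378 = 608.58.
Efficiency loss = 608.58 − 378 = 230.58.

230.58 hours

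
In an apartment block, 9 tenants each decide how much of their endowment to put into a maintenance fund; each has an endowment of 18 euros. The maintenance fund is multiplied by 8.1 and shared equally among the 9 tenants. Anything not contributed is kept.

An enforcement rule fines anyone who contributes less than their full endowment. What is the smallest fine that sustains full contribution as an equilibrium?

1.80 euros

Given the others contribute fully, the best deviation is to contribute 0 (any partial contribution still incurs the fine and gives up units whose private return 0.9000 is below 1).
Deviating from 18 to 0 saves 18 euros but forfeits the deviator's share of the drop in the maintenance fund: 8.1/9 × 18 = 16.20.
So the deviation gain is 18 − 16.20 = 1.80, and the fine must be at least 1.80 euros to wipe it out.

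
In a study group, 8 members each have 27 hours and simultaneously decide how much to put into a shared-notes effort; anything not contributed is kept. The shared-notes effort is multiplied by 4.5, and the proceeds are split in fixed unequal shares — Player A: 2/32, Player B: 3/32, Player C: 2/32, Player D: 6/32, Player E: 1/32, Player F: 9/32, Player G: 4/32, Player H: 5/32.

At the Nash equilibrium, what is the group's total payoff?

Player j's private return per contributed unit is 4.5 × (j's share). Contributing is weakly dominant for j when that share is at least 1/4.5 = 0.2222, and contributing 0 is dominant otherwise.
Player F alone (share 9/32) is above the threshold, contributing 27; the remaining 7 contribute 0. Total contributed: 27.
The shared-notes effort pays out 4.5 × 27 = 121.50 in total (split across the unequal shares, but the aggregate is all that matters for the group sum).
The 7 free-riders keep 27 each, adding 189. Group total = 189 + 121.50 = 310.50.

310.50 hours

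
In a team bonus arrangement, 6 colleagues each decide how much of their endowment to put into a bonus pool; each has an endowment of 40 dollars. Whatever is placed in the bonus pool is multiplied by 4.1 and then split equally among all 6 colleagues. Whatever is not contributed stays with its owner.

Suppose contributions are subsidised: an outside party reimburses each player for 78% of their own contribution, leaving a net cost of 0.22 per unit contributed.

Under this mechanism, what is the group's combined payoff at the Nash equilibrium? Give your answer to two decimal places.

1171.20 dollars

Under the mechanism each unit contributed yields (4.1/6) / 0.22 = 3.1061 back to its contributor per unit of net cost, which exceeds 1, making full contribution the dominant choice for everyone.
At the Nash equilibrium everyone contributes 40. Group total payoff = 6 × (40 × 0.78 + 4.1 × 40) = 1171.20.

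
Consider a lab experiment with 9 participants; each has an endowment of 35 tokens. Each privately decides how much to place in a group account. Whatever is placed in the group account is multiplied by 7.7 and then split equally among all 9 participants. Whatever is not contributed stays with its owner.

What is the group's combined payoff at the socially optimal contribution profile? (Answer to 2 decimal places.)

2425.50 tokens

Each contributed unit returns 7.700 to the group as a whole (0.8556 to each of 9 players), which exceeds 1, so the social optimum is full contribution: group total = 7.700 × 315 = 2425.50.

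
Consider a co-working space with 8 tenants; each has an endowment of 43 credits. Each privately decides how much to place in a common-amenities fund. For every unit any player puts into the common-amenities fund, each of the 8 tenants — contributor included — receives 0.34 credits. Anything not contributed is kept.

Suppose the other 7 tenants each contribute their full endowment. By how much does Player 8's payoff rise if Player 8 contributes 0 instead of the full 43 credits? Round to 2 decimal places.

Switching from a contribution of 43 to 0 lets Player 8 keep an extra 43 credits, but lowers the common-amenities fund by 43, which costs Player 8 their own share of that drop: 0.34 × 43 = 14.62.
Net gain = 43 − 14.62 = 28.38. The private return per contributed unit (0.34) is below 1, so free-riding is indeed the best response regardless of what the others do.

28.38 credits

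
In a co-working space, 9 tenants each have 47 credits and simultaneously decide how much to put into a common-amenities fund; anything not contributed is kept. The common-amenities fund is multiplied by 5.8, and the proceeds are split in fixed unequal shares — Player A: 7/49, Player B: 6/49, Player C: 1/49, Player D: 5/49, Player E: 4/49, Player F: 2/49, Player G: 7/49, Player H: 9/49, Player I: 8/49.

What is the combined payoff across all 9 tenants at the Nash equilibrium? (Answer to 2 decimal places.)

648.60 credits

For player j, contributing a unit is worthwhile iff 5.8 × (j's share) ≥ 1, i.e. iff j's share is at least 0.1724.
Only Player H (9/49) clears that bar, contributing 47; the remaining 8 contribute 0. Total contributed: 47.
The common-amenities fund pays out 5.8 × 47 = 272.60 in total (split across the unequal shares, but the aggregate is all that matters for the group sum).
The 8 free-riders keep 47 each, adding 376. Group total = 376 + 272.60 = 648.60.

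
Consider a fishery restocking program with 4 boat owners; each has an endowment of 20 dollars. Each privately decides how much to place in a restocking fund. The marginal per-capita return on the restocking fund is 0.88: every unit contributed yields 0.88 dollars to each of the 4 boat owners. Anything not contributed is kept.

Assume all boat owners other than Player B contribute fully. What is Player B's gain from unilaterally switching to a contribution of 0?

2.40 dollars

Switching from a contribution of 20 to 0 lets Player B keep an extra 20 dollars, but lowers the restocking fund by 20, which costs Player B their own share of that drop: 0.88 × 20 = 17.60.
Net gain = 20 − 17.60 = 2.40. The private return per contributed unit (0.88) is below 1, so free-riding is indeed the best response regardless of what the others do.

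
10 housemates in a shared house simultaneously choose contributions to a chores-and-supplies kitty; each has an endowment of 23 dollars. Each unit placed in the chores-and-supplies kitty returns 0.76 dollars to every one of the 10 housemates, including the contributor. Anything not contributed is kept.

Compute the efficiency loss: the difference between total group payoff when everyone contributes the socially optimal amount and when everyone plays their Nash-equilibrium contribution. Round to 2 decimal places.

The private return per contributed unit is 0.76 < 1, so contributing 0 is dominant for every player. At the Nash equilibrium everyone keeps their 23, and the group total is 10 × 23 = 230.
Each contributed unit returns 7.600 to the group as a whole (0.76 to each of 10 players), which exceeds 1, so the social optimum is full contribution: group total = 7.600 × 230 = 1748.00.
Efficiency loss = 1748.00 − 230 = 1518.00.

1518.00 dollars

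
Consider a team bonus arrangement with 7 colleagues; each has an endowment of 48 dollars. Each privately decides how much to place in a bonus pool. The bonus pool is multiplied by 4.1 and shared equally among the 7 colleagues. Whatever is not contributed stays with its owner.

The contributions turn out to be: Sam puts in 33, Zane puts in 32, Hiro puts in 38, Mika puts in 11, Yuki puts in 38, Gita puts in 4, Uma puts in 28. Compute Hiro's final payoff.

Total contributed: 33 + 32 + 38 + 11 + 38 + 4 + 28 = 184.
Each receives 4.1 × 184 / 7 = 107.77 from the bonus pool.
Hiro keeps 48 − 38 = 10, so Hiro's payoff is 10 + 107.77 = 117.77.

117.77 dollars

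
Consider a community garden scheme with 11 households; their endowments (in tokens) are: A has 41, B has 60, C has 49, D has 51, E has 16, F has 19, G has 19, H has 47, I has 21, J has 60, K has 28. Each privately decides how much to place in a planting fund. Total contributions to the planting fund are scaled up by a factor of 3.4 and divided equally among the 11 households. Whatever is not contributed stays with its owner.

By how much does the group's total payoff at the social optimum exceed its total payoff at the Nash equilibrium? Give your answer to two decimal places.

986.40 tokens

The private return per contributed unit is 3.4/11 = 0.3091 < 1 for every player regardless of endowment, so the Nash equilibrium is zero contribution and the group total is Σ E_j = 41 + 60 + 49 + 51 + 16 + 19 + 19 + 47 + 21 + 60 + 28 = 411.
Each contributed unit returns 3.400 to the group, so the social optimum is full contribution by everyone: group total = 3.400 × 411 = 1397.40.
Efficiency loss = (3.400 − 1) × 411 = 986.40.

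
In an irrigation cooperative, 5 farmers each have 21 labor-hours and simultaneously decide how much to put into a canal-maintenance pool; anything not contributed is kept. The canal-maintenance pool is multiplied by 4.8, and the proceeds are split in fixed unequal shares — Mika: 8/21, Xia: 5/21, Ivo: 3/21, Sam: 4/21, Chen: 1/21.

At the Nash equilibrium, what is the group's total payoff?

264.60 labor-hours

Each unit j contributes comes back to j as 4.8 × (j's share), so j prefers to contribute only if that share exceeds 1/4.8 = 0.2083; otherwise keeping the unit dominates.
The shares above 0.2083 belong to Mika and Xia, contributing 21 each; the remaining 3 contribute 0. Total contributed: 42.
The canal-maintenance pool pays out 4.8 × 42 = 201.60 in total (split across the unequal shares, but the aggregate is all that matters for the group sum).
The 3 free-riders keep 21 each, adding 63. Group total = 63 + 201.60 = 264.60.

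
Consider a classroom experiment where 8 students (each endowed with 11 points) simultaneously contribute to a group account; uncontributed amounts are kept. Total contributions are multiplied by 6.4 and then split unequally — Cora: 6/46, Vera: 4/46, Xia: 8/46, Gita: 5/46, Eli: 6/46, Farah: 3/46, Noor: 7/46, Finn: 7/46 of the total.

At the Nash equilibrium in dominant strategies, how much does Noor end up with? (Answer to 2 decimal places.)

21.71 points

Each unit j contributes comes back to j as 6.4 × (j's share), so j prefers to contribute only if that share exceeds 1/6.4 = 0.1563; otherwise keeping the unit dominates.
Xia alone (share 8/46) is above the threshold, contributing 11; the remaining 7 contribute 0. Total contributed: 11.
Noor keeps 11 and receives 6.4 × 11 × 7/46 = 10.71 from the group account, for a payoff of 21.71.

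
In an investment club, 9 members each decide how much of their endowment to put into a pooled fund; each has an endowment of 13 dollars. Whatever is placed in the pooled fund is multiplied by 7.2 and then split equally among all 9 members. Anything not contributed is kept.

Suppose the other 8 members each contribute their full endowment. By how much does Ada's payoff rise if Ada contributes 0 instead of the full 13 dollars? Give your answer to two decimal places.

2.60 dollars

Switching from a contribution of 13 to 0 lets Ada keep an extra 13 dollars, but lowers the pooled fund by 13, which costs Ada their own share of that drop: 7.2/9 × 13 = 10.40.
Net gain = 13 − 10.40 = 2.60. The private return per contributed unit (0.8000) is below 1, so free-riding is indeed the best response regardless of what the others do.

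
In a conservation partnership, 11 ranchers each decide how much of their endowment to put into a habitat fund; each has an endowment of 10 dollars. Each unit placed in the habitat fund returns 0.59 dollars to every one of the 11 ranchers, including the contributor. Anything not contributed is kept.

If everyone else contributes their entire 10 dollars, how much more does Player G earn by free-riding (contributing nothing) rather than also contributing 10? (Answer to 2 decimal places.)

4.10 dollars

Switching from a contribution of 10 to 0 lets Player G keep an extra 10 dollars, but lowers the habitat fund by 10, which costs Player G their own share of that drop: 0.59 × 10 = 5.90.
Net gain = 10 − 5.90 = 4.10. The private return per contributed unit (0.59) is below 1, so free-riding is indeed the best response regardless of what the others do.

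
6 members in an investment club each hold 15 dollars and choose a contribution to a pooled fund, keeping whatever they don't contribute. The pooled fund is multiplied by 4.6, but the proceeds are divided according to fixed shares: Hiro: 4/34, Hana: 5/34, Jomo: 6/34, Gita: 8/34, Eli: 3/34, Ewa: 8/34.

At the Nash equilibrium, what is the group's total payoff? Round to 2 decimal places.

A player with share s gets back 4.6·s per unit contributed, so full contribution is dominant for anyone with s > 1/4.6 = 0.2174 and zero contribution is dominant for anyone below.
Gita and Ewa are above the threshold, contributing 15 each; the remaining 4 contribute 0. Total contributed: 30.
The pooled fund pays out 4.6 × 30 = 138.00 in total (split across the unequal shares, but the aggregate is all that matters for the group sum).
The 4 free-riders keep 15 each, adding 60. Group total = 60 + 138.00 = 198.00.

198.00 dollars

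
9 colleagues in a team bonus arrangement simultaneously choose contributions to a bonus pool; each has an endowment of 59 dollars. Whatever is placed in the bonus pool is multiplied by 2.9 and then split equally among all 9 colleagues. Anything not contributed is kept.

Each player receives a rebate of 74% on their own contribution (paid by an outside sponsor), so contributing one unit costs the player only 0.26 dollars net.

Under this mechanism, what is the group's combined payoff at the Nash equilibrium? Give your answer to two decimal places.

1932.84 dollars

Under the mechanism each unit contributed yields (2.9/9) / 0.26 = 1.2393 back to its contributor per unit of net cost, which exceeds 1, making full contribution the dominant choice for everyone.
So the Nash equilibrium is full contribution by all 9; the group earns 9 × (59 × 0.74 + 2.9 × 59) = 1932.84.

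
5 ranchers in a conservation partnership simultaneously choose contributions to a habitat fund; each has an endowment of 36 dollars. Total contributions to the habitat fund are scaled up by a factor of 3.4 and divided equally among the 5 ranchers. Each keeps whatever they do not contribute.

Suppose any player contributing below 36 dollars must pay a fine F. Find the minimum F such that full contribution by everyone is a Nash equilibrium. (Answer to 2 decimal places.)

11.52 dollars

Given the others contribute fully, the best deviation is to contribute 0 (any partial contribution still incurs the fine and gives up units whose private return 0.6800 is below 1).
Deviating from 36 to 0 saves 36 dollars but forfeits the deviator's share of the drop in the habitat fund: 3.4/5 × 36 = 24.48.
So the deviation gain is 36 − 24.48 = 11.52, and the fine must be at least 11.52 dollars to wipe it out.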